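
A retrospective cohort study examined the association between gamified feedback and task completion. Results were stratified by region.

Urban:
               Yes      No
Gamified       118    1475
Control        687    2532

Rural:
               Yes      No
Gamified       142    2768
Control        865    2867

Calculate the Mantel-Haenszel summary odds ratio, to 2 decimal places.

0.22

OR_MH = Σ(aᵢdᵢ/nᵢ) / Σ(bᵢcᵢ/nᵢ), where nᵢ is the stratum total.
Stratum 1 (Urban): n = 4812; a·d/n = 118·2532/4812 = 62.0898; b·c/n = 1475·687/4812 = 210.5829
Stratum 2 (Rural): n = 6642; a·d/n = 142·2867/6642 = 61.2939; b·c/n = 2768·865/6642 = 360.4818
OR_MH = (62.0898 + 61.2939) / (210.5829 + 360.4818) = 123.3837 / 571.0647 = 0.21606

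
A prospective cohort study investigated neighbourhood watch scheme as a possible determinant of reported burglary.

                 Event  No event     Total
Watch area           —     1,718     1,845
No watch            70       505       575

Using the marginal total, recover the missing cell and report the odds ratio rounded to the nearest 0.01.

0.53

The missing cell is in the exposed row: 1845 − 1718 = 127.
So a = 127, b = 1718, c = 70, d = 505.
OR = (a·d)/(b·c) = (127 × 505) / (1718 × 70) = 64135 / 120260 = 0.53330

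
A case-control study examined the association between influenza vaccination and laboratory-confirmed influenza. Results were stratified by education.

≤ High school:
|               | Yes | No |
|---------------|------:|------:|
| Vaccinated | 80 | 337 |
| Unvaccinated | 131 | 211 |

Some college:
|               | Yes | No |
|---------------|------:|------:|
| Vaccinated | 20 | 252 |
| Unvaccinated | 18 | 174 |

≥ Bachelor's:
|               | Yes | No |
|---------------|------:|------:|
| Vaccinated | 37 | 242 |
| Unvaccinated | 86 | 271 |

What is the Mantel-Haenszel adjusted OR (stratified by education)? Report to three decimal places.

0.452

OR_MH = Σ(aᵢdᵢ/nᵢ) / Σ(bᵢcᵢ/nᵢ), where nᵢ is the stratum total.
Stratum 1 (≤ High school): n = 759; a·d/n = 80·211/759 = 22.2398; b·c/n = 337·131/759 = 58.1647
Stratum 2 (Some college): n = 464; a·d/n = 20·174/464 = 7.5000; b·c/n = 252·18/464 = 9.7759
Stratum 3 (≥ Bachelor's): n = 636; a·d/n = 37·271/636 = 15.7657; b·c/n = 242·86/636 = 32.7233
OR_MH = (22.2398 + 7.5000 + 15.7657) / (58.1647 + 9.7759 + 32.7233) = 45.5055 / 100.6638 = 0.45205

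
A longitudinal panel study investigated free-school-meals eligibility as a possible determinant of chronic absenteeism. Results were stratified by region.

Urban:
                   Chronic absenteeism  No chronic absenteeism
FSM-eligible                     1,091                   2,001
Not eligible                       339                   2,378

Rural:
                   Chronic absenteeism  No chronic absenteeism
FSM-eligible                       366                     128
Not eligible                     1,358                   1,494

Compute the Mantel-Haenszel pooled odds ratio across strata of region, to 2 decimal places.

OR_MH = Σ(aᵢdᵢ/nᵢ) / Σ(bᵢcᵢ/nᵢ), where nᵢ is the stratum total.
Stratum 1 (Urban): n = 5809; a·d/n = 1091·2378/5809 = 446.6170; b·c/n = 2001·339/5809 = 116.7738
Stratum 2 (Rural): n = 3346; a·d/n = 366·1494/3346 = 163.4202; b·c/n = 128·1358/3346 = 51.9498
OR_MH = (446.6170 + 163.4202) / (116.7738 + 51.9498) = 610.0372 / 168.7236 = 3.61560

3.62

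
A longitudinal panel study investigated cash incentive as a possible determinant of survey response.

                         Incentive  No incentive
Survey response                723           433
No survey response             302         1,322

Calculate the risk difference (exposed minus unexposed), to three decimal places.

0.459

Reading the table with exposure as columns: a = 723 (Incentive, case), b = 302 (Incentive, non-case), c = 433 (No incentive, case), d = 1322.
Risk in exposed = 723/1025 = 0.705366; risk in unexposed = 433/1755 = 0.246724.
Risk difference = 0.705366 − 0.246724 = 0.458642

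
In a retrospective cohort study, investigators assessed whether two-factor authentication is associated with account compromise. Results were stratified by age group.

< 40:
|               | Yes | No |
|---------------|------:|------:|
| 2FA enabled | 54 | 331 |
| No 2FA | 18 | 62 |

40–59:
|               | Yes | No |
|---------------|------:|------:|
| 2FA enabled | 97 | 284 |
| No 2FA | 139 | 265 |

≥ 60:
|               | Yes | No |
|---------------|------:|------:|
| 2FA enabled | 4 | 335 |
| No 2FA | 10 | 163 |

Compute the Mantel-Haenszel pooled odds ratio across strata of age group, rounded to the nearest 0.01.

OR_MH = Σ(aᵢdᵢ/nᵢ) / Σ(bᵢcᵢ/nᵢ), where nᵢ is the stratum total.
Stratum 1 (< 40): n = 465; a·d/n = 54·62/465 = 7.2000; b·c/n = 331·18/465 = 12.8129
Stratum 2 (40–59): n = 785; a·d/n = 97·265/785 = 32.7452; b·c/n = 284·139/785 = 50.2879
Stratum 3 (≥ 60): n = 512; a·d/n = 4·163/512 = 1.2734; b·c/n = 335·10/512 = 6.5430
OR_MH = (7.2000 + 32.7452 + 1.2734) / (12.8129 + 50.2879 + 6.5430) = 41.2187 / 69.6438 = 0.59185

0.59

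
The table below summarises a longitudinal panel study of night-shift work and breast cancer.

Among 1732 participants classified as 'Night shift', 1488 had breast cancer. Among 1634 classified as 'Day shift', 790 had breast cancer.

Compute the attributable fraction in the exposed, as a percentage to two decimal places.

From the description: a = 1488, b = 244, c = 790, d = 844.
Risk in exposed = 1488/1732 = 0.85912; risk in unexposed = 790/1634 = 0.48348.
RR = 0.85912/0.48348 = 1.77697
AR% = (RR − 1)/RR × 100 = (1.77697 − 1)/1.77697 × 100 = 43.7244%

43.72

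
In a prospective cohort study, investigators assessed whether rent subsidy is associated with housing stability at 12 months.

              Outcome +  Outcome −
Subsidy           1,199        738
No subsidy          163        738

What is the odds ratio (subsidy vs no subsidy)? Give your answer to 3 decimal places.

7.356

Cells: a = 1199, b = 738, c = 163, d = 738.
OR = (a·d)/(b·c) = (1199 × 738) / (738 × 163) = 884862 / 120294 = 7.35583
The odds of housing stability at 12 months are about 7.36 times as high in the subsidy group.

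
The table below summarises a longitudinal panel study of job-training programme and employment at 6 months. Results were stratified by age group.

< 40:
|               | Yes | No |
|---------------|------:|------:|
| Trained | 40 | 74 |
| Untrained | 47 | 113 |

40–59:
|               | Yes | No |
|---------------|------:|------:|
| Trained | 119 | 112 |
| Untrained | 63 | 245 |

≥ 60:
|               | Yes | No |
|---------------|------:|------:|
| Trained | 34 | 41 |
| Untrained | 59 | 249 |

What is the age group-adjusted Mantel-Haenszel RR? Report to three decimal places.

RR_MH = Σ(aᵢ·n₀ᵢ/nᵢ) / Σ(cᵢ·n₁ᵢ/nᵢ), with n₁ᵢ = aᵢ+bᵢ (exposed), n₀ᵢ = cᵢ+dᵢ (unexposed), nᵢ = n₁ᵢ+n₀ᵢ.
Stratum 1 (< 40): n₁ = 114, n₀ = 160, n = 274; a·n₀/n = 40·160/274 = 23.3577; c·n₁/n = 47·114/274 = 19.5547
Stratum 2 (40–59): n₁ = 231, n₀ = 308, n = 539; a·n₀/n = 119·308/539 = 68.0000; c·n₁/n = 63·231/539 = 27.0000
Stratum 3 (≥ 60): n₁ = 75, n₀ = 308, n = 383; a·n₀/n = 34·308/383 = 27.3420; c·n₁/n = 59·75/383 = 11.5535
RR_MH = (23.3577 + 68.0000 + 27.3420) / (19.5547 + 27.0000 + 11.5535) = 118.6997 / 58.1083 = 2.04273

2.043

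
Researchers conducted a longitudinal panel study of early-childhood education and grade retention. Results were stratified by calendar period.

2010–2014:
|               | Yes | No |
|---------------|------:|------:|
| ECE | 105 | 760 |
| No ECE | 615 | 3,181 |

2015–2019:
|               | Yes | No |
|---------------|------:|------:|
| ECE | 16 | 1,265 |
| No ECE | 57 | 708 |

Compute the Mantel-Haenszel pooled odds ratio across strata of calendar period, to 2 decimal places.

0.57

OR_MH = Σ(aᵢdᵢ/nᵢ) / Σ(bᵢcᵢ/nᵢ), where nᵢ is the stratum total.
Stratum 1 (2010–2014): n = 4661; a·d/n = 105·3181/4661 = 71.6595; b·c/n = 760·615/4661 = 100.2789
Stratum 2 (2015–2019): n = 2046; a·d/n = 16·708/2046 = 5.5367; b·c/n = 1265·57/2046 = 35.2419
OR_MH = (71.6595 + 5.5367) / (100.2789 + 35.2419) = 77.1962 / 135.5208 = 0.56963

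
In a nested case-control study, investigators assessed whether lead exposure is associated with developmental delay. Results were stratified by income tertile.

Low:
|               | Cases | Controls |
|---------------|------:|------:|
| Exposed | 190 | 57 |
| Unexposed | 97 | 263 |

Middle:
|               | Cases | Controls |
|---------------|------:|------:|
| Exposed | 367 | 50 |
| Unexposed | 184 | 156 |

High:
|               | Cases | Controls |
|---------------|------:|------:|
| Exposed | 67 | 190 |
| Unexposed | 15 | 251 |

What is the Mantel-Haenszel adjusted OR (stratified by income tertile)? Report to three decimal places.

OR_MH = Σ(aᵢdᵢ/nᵢ) / Σ(bᵢcᵢ/nᵢ), where nᵢ is the stratum total.
Stratum 1 (Low): n = 607; a·d/n = 190·263/607 = 82.3229; b·c/n = 57·97/607 = 9.1087
Stratum 2 (Middle): n = 757; a·d/n = 367·156/757 = 75.6301; b·c/n = 50·184/757 = 12.1532
Stratum 3 (High): n = 523; a·d/n = 67·251/523 = 32.1549; b·c/n = 190·15/523 = 5.4493
OR_MH = (82.3229 + 75.6301 + 32.1549) / (9.1087 + 12.1532 + 5.4493) = 190.1079 / 26.7113 = 7.11713

7.117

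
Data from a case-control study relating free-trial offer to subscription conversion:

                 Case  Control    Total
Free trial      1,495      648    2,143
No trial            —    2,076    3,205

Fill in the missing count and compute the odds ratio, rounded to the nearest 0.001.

4.242

The missing cell is in the unexposed row: 3205 − 2076 = 1129.
So a = 1495, b = 648, c = 1129, d = 2076.
OR = (a·d)/(b·c) = (1495 × 2076) / (648 × 1129) = 3103620 / 731592 = 4.24228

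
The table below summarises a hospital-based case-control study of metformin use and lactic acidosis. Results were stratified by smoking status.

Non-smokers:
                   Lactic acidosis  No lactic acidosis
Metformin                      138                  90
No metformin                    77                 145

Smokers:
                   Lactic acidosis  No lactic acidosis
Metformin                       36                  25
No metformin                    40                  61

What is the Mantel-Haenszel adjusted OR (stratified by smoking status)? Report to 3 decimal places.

2.690

OR_MH = Σ(aᵢdᵢ/nᵢ) / Σ(bᵢcᵢ/nᵢ), where nᵢ is the stratum total.
Stratum 1 (Non-smokers): n = 450; a·d/n = 138·145/450 = 44.4667; b·c/n = 90·77/450 = 15.4000
Stratum 2 (Smokers): n = 162; a·d/n = 36·61/162 = 13.5556; b·c/n = 25·40/162 = 6.1728
OR_MH = (44.4667 + 13.5556) / (15.4000 + 6.1728) = 58.0222 / 21.5728 = 2.68960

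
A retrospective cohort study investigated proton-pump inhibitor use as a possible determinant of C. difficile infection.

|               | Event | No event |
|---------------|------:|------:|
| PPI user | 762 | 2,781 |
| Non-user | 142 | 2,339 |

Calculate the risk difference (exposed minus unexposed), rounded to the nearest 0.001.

0.158

Cells: a = 762, b = 2781, c = 142, d = 2339.
Risk in exposed = 762/3543 = 0.215072; risk in unexposed = 142/2481 = 0.057235.
Risk difference = 0.215072 − 0.057235 = 0.157837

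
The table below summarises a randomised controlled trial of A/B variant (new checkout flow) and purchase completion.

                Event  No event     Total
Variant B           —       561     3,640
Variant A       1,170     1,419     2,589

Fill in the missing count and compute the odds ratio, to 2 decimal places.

6.66

The missing cell is in the exposed row: 3640 − 561 = 3079.
So a = 3079, b = 561, c = 1170, d = 1419.
OR = (a·d)/(b·c) = (3079 × 1419) / (561 × 1170) = 4369101 / 656370 = 6.65646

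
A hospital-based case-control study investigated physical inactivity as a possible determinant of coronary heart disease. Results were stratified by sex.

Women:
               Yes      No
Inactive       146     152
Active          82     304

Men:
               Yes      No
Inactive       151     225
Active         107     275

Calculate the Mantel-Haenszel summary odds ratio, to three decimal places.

OR_MH = Σ(aᵢdᵢ/nᵢ) / Σ(bᵢcᵢ/nᵢ), where nᵢ is the stratum total.
Stratum 1 (Women): n = 684; a·d/n = 146·304/684 = 64.8889; b·c/n = 152·82/684 = 18.2222
Stratum 2 (Men): n = 758; a·d/n = 151·275/758 = 54.7823; b·c/n = 225·107/758 = 31.7612
OR_MH = (64.8889 + 54.7823) / (18.2222 + 31.7612) = 119.6712 / 49.9834 = 2.39422

2.394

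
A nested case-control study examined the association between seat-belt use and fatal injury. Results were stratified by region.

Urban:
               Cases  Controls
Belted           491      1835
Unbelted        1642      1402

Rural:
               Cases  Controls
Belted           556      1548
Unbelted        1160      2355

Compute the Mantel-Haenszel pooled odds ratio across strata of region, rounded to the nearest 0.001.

0.410

OR_MH = Σ(aᵢdᵢ/nᵢ) / Σ(bᵢcᵢ/nᵢ), where nᵢ is the stratum total.
Stratum 1 (Urban): n = 5370; a·d/n = 491·1402/5370 = 128.1903; b·c/n = 1835·1642/5370 = 561.0931
Stratum 2 (Rural): n = 5619; a·d/n = 556·2355/5619 = 233.0272; b·c/n = 1548·1160/5619 = 319.5729
OR_MH = (128.1903 + 233.0272) / (561.0931 + 319.5729) = 361.2175 / 880.6660 = 0.41016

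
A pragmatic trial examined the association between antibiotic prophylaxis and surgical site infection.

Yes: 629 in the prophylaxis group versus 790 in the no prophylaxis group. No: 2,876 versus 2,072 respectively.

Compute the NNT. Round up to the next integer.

11

Risk in treated group = 629/3505 = 0.17946; risk in control = 790/2862 = 0.27603.
Absolute risk reduction = 0.27603 − 0.17946 = 0.09657
NNT = 1 / ARR = 1 / 0.09657 = 10.355 → round up → 11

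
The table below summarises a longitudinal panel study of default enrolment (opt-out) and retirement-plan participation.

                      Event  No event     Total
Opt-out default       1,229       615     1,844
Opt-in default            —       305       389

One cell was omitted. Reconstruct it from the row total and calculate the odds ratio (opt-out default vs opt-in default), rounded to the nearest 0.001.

7.256

The missing cell is in the unexposed row: 389 − 305 = 84.
So a = 1229, b = 615, c = 84, d = 305.
OR = (a·d)/(b·c) = (1229 × 305) / (615 × 84) = 374845 / 51660 = 7.25600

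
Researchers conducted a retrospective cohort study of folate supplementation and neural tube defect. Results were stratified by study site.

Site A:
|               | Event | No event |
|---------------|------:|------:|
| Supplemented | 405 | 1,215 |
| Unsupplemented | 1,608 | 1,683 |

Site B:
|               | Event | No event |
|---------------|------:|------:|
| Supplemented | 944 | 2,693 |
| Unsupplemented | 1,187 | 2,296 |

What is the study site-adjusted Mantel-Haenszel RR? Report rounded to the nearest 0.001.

RR_MH = Σ(aᵢ·n₀ᵢ/nᵢ) / Σ(cᵢ·n₁ᵢ/nᵢ), with n₁ᵢ = aᵢ+bᵢ (exposed), n₀ᵢ = cᵢ+dᵢ (unexposed), nᵢ = n₁ᵢ+n₀ᵢ.
Stratum 1 (Site A): n₁ = 1620, n₀ = 3291, n = 4911; a·n₀/n = 405·3291/4911 = 271.4020; c·n₁/n = 1608·1620/4911 = 530.4337
Stratum 2 (Site B): n₁ = 3637, n₀ = 3483, n = 7120; a·n₀/n = 944·3483/7120 = 461.7910; c·n₁/n = 1187·3637/7120 = 606.3369
RR_MH = (271.4020 + 461.7910) / (530.4337 + 606.3369) = 733.1930 / 1136.7707 = 0.64498

0.645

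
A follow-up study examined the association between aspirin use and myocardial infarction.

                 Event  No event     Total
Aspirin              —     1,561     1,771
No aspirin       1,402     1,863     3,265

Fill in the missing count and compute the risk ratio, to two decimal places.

0.28

The missing cell is in the exposed row: 1771 − 1561 = 210.
So a = 210, b = 1561, c = 1402, d = 1863.
RR = [a/(a+b)] / [c/(c+d)] = (210/1771) / (1402/3265) = 0.11858/0.42940 = 0.27614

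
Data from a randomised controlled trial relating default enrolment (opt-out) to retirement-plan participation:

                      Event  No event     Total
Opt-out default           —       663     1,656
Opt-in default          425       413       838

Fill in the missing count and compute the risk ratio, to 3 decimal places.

The missing cell is in the exposed row: 1656 − 663 = 993.
So a = 993, b = 663, c = 425, d = 413.
RR = [a/(a+b)] / [c/(c+d)] = (993/1656) / (425/838) = 0.59964/0.50716 = 1.18234

1.182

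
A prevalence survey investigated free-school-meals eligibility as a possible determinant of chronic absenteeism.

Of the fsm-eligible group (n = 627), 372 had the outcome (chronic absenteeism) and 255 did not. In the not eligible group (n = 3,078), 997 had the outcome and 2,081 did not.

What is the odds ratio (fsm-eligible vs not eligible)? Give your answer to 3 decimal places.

From the description: a = 372, b = 255, c = 997, d = 2081.
OR = (a·d)/(b·c) = (372 × 2081) / (255 × 997) = 774132 / 254235 = 3.04495
The odds of chronic absenteeism are about 3.04 times as high in the fsm-eligible group.

3.045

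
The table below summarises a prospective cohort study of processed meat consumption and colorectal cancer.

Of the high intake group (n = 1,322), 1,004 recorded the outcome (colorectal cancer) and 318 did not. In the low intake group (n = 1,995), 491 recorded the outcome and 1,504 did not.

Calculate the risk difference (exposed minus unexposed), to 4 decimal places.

0.5133

From the description: a = 1004, b = 318, c = 491, d = 1504.
Risk in exposed = 1004/1322 = 0.759455; risk in unexposed = 491/1995 = 0.246115.
Risk difference = 0.759455 − 0.246115 = 0.513340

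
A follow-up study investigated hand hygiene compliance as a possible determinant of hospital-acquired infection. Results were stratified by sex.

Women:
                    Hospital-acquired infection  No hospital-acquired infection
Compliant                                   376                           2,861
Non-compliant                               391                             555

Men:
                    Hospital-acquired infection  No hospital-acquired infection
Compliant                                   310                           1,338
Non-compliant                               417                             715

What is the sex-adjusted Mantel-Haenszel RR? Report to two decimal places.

0.38

RR_MH = Σ(aᵢ·n₀ᵢ/nᵢ) / Σ(cᵢ·n₁ᵢ/nᵢ), with n₁ᵢ = aᵢ+bᵢ (exposed), n₀ᵢ = cᵢ+dᵢ (unexposed), nᵢ = n₁ᵢ+n₀ᵢ.
Stratum 1 (Women): n₁ = 3237, n₀ = 946, n = 4183; a·n₀/n = 376·946/4183 = 85.0337; c·n₁/n = 391·3237/4183 = 302.5740
Stratum 2 (Men): n₁ = 1648, n₀ = 1132, n = 2780; a·n₀/n = 310·1132/2780 = 126.2302; c·n₁/n = 417·1648/2780 = 247.2000
RR_MH = (85.0337 + 126.2302) / (302.5740 + 247.2000) = 211.2639 / 549.7740 = 0.38427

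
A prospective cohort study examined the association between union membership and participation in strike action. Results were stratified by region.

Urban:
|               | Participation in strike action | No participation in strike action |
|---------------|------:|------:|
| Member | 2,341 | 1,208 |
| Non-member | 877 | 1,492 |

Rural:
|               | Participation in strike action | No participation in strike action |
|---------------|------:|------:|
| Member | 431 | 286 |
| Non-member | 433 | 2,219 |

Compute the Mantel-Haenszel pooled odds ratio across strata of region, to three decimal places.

OR_MH = Σ(aᵢdᵢ/nᵢ) / Σ(bᵢcᵢ/nᵢ), where nᵢ is the stratum total.
Stratum 1 (Urban): n = 5918; a·d/n = 2341·1492/5918 = 590.1947; b·c/n = 1208·877/5918 = 179.0159
Stratum 2 (Rural): n = 3369; a·d/n = 431·2219/3369 = 283.8792; b·c/n = 286·433/3369 = 36.7581
OR_MH = (590.1947 + 283.8792) / (179.0159 + 36.7581) = 874.0739 / 215.7740 = 4.05088

4.051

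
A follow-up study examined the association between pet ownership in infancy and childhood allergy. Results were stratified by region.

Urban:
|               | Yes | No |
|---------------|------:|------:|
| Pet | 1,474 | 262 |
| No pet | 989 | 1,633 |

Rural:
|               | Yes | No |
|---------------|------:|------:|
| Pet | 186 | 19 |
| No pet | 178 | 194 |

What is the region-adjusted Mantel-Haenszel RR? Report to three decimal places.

RR_MH = Σ(aᵢ·n₀ᵢ/nᵢ) / Σ(cᵢ·n₁ᵢ/nᵢ), with n₁ᵢ = aᵢ+bᵢ (exposed), n₀ᵢ = cᵢ+dᵢ (unexposed), nᵢ = n₁ᵢ+n₀ᵢ.
Stratum 1 (Urban): n₁ = 1736, n₀ = 2622, n = 4358; a·n₀/n = 1474·2622/4358 = 886.8352; c·n₁/n = 989·1736/4358 = 393.9660
Stratum 2 (Rural): n₁ = 205, n₀ = 372, n = 577; a·n₀/n = 186·372/577 = 119.9168; c·n₁/n = 178·205/577 = 63.2409
RR_MH = (886.8352 + 119.9168) / (393.9660 + 63.2409) = 1006.7521 / 457.2069 = 2.20196

2.202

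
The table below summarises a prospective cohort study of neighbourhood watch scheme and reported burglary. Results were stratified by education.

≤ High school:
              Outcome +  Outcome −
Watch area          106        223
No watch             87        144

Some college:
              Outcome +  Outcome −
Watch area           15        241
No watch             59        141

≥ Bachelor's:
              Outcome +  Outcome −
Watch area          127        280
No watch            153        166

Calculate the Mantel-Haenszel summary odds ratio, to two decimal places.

OR_MH = Σ(aᵢdᵢ/nᵢ) / Σ(bᵢcᵢ/nᵢ), where nᵢ is the stratum total.
Stratum 1 (≤ High school): n = 560; a·d/n = 106·144/560 = 27.2571; b·c/n = 223·87/560 = 34.6446
Stratum 2 (Some college): n = 456; a·d/n = 15·141/456 = 4.6382; b·c/n = 241·59/456 = 31.1820
Stratum 3 (≥ Bachelor's): n = 726; a·d/n = 127·166/726 = 29.0386; b·c/n = 280·153/726 = 59.0083
OR_MH = (27.2571 + 4.6382 + 29.0386) / (34.6446 + 31.1820 + 59.0083) = 60.9339 / 124.8349 = 0.48812

0.49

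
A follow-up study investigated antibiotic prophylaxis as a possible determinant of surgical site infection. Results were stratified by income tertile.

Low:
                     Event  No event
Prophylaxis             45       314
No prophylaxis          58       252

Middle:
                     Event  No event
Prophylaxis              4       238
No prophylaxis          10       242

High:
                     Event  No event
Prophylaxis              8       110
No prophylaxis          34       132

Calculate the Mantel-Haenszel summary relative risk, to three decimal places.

0.550

RR_MH = Σ(aᵢ·n₀ᵢ/nᵢ) / Σ(cᵢ·n₁ᵢ/nᵢ), with n₁ᵢ = aᵢ+bᵢ (exposed), n₀ᵢ = cᵢ+dᵢ (unexposed), nᵢ = n₁ᵢ+n₀ᵢ.
Stratum 1 (Low): n₁ = 359, n₀ = 310, n = 669; a·n₀/n = 45·310/669 = 20.8520; c·n₁/n = 58·359/669 = 31.1241
Stratum 2 (Middle): n₁ = 242, n₀ = 252, n = 494; a·n₀/n = 4·252/494 = 2.0405; c·n₁/n = 10·242/494 = 4.8988
Stratum 3 (High): n₁ = 118, n₀ = 166, n = 284; a·n₀/n = 8·166/284 = 4.6761; c·n₁/n = 34·118/284 = 14.1268
RR_MH = (20.8520 + 2.0405 + 4.6761) / (31.1241 + 4.8988 + 14.1268) = 27.5686 / 50.1496 = 0.54973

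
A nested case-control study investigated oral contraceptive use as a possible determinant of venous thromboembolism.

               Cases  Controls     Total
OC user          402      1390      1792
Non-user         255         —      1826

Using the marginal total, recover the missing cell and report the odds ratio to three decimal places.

The missing cell is in the unexposed row: 1826 − 255 = 1571.
So a = 402, b = 1390, c = 255, d = 1571.
OR = (a·d)/(b·c) = (402 × 1571) / (1390 × 255) = 631542 / 354450 = 1.78175

1.782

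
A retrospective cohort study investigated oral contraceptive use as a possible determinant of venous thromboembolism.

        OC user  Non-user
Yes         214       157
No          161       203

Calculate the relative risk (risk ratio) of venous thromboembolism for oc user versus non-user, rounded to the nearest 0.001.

Reading the table with exposure as columns: a = 214 (OC user, case), b = 161 (OC user, non-case), c = 157 (Non-user, case), d = 203.
Risk in exposed = 214/375 = 0.57067; risk in unexposed = 157/360 = 0.43611.
RR = 0.57067 / 0.43611 = 1.30854
The risk among the exposed is 1.31 times that among the unexposed.

1.309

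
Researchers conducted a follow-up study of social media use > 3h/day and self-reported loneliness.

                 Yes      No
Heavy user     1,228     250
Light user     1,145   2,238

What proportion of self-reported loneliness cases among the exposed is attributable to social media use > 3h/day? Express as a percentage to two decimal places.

Cells: a = 1228, b = 250, c = 1145, d = 2238.
Risk in exposed = 1228/1478 = 0.83085; risk in unexposed = 1145/3383 = 0.33846.
RR = 0.83085/0.33846 = 2.45482
AR% = (RR − 1)/RR × 100 = (2.45482 − 1)/2.45482 × 100 = 59.2639%

59.26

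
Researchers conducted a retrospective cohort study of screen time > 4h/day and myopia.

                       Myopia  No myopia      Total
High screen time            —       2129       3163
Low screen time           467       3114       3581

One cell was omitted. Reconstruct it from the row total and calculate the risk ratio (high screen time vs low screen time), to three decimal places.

The missing cell is in the exposed row: 3163 − 2129 = 1034.
So a = 1034, b = 2129, c = 467, d = 3114.
RR = [a/(a+b)] / [c/(c+d)] = (1034/3163) / (467/3581) = 0.32690/0.13041 = 2.50674

2.507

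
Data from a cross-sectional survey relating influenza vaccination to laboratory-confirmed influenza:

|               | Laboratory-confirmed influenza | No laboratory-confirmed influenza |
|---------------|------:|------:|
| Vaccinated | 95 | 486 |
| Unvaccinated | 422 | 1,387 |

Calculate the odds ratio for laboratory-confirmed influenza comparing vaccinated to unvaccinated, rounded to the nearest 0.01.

0.64

Cells: a = 95, b = 486, c = 422, d = 1387.
OR = (a·d)/(b·c) = (95 × 1387) / (486 × 422) = 131765 / 205092 = 0.64247
Exposure is associated with lower odds of laboratory-confirmed influenza (OR = 0.64 < 1).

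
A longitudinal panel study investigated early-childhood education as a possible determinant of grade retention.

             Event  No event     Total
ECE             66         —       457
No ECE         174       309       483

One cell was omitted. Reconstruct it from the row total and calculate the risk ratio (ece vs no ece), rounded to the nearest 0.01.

The missing cell is in the exposed row: 457 − 66 = 391.
So a = 66, b = 391, c = 174, d = 309.
RR = [a/(a+b)] / [c/(c+d)] = (66/457) / (174/483) = 0.14442/0.36025 = 0.40089

0.40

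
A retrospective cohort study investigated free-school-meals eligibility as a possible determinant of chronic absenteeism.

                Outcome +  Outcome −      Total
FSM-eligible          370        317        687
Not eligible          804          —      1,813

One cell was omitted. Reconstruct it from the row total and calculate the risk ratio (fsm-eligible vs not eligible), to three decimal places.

The missing cell is in the unexposed row: 1813 − 804 = 1009.
So a = 370, b = 317, c = 804, d = 1009.
RR = [a/(a+b)] / [c/(c+d)] = (370/687) / (804/1813) = 0.53857/0.44346 = 1.21447

1.214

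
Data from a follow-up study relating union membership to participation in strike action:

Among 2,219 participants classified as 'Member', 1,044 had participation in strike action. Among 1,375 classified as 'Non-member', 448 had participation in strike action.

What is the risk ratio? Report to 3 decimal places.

1.444

From the description: a = 1044, b = 1175, c = 448, d = 927.
Risk in exposed = 1044/2219 = 0.47048; risk in unexposed = 448/1375 = 0.32582.
RR = 0.47048 / 0.32582 = 1.44400
The risk among the exposed is 1.44 times that among the unexposed.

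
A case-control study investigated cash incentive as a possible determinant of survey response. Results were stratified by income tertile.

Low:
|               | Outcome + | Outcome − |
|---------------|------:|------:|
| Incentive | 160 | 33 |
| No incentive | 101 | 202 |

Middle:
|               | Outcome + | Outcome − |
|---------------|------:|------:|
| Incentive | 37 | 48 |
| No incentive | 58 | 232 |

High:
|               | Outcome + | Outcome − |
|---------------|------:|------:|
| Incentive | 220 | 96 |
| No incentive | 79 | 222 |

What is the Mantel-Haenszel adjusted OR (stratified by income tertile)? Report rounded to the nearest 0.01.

OR_MH = Σ(aᵢdᵢ/nᵢ) / Σ(bᵢcᵢ/nᵢ), where nᵢ is the stratum total.
Stratum 1 (Low): n = 496; a·d/n = 160·202/496 = 65.1613; b·c/n = 33·101/496 = 6.7198
Stratum 2 (Middle): n = 375; a·d/n = 37·232/375 = 22.8907; b·c/n = 48·58/375 = 7.4240
Stratum 3 (High): n = 617; a·d/n = 220·222/617 = 79.1572; b·c/n = 96·79/617 = 12.2917
OR_MH = (65.1613 + 22.8907 + 79.1572) / (6.7198 + 7.4240 + 12.2917) = 167.2092 / 26.4355 = 6.32518

6.33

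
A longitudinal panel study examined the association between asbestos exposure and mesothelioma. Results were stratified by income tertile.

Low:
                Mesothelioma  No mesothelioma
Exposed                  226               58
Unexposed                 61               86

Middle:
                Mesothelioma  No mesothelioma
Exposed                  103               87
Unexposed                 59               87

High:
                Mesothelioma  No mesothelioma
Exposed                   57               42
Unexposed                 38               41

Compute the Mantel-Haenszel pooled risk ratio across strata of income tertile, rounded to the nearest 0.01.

1.55

RR_MH = Σ(aᵢ·n₀ᵢ/nᵢ) / Σ(cᵢ·n₁ᵢ/nᵢ), with n₁ᵢ = aᵢ+bᵢ (exposed), n₀ᵢ = cᵢ+dᵢ (unexposed), nᵢ = n₁ᵢ+n₀ᵢ.
Stratum 1 (Low): n₁ = 284, n₀ = 147, n = 431; a·n₀/n = 226·147/431 = 77.0812; c·n₁/n = 61·284/431 = 40.1949
Stratum 2 (Middle): n₁ = 190, n₀ = 146, n = 336; a·n₀/n = 103·146/336 = 44.7560; c·n₁/n = 59·190/336 = 33.3631
Stratum 3 (High): n₁ = 99, n₀ = 79, n = 178; a·n₀/n = 57·79/178 = 25.2978; c·n₁/n = 38·99/178 = 21.1348
RR_MH = (77.0812 + 44.7560 + 25.2978) / (40.1949 + 33.3631 + 21.1348) = 147.1349 / 94.6928 = 1.55381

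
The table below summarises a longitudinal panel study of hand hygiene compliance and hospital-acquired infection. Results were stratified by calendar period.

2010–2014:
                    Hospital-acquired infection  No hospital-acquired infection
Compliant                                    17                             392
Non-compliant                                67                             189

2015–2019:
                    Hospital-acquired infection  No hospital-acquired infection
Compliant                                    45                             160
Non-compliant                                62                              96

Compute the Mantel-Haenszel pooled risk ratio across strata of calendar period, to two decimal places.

0.34

RR_MH = Σ(aᵢ·n₀ᵢ/nᵢ) / Σ(cᵢ·n₁ᵢ/nᵢ), with n₁ᵢ = aᵢ+bᵢ (exposed), n₀ᵢ = cᵢ+dᵢ (unexposed), nᵢ = n₁ᵢ+n₀ᵢ.
Stratum 1 (2010–2014): n₁ = 409, n₀ = 256, n = 665; a·n₀/n = 17·256/665 = 6.5444; c·n₁/n = 67·409/665 = 41.2075
Stratum 2 (2015–2019): n₁ = 205, n₀ = 158, n = 363; a·n₀/n = 45·158/363 = 19.5868; c·n₁/n = 62·205/363 = 35.0138
RR_MH = (6.5444 + 19.5868) / (41.2075 + 35.0138) = 26.1311 / 76.2213 = 0.34283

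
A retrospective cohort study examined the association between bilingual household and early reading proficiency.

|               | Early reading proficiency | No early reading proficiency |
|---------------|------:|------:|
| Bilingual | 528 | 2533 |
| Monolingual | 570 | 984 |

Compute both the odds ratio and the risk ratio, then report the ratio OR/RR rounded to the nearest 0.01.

0.77

Cells: a = 528, b = 2533, c = 570, d = 984.
OR = (528·984)/(2533·570) = 519552/1443810 = 0.35985
Risk in exposed = 528/3061 = 0.17249; risk in unexposed = 570/1554 = 0.36680; RR = 0.47027
OR/RR = 0.35985 / 0.47027 = 0.76520
The outcome is not rare, so the OR lies further from 1 than the RR.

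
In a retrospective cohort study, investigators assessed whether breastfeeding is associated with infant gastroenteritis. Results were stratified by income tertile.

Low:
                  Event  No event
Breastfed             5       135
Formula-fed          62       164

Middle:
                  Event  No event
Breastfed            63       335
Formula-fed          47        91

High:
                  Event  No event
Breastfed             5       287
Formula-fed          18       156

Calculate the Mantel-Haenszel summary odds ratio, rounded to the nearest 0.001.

0.231

OR_MH = Σ(aᵢdᵢ/nᵢ) / Σ(bᵢcᵢ/nᵢ), where nᵢ is the stratum total.
Stratum 1 (Low): n = 366; a·d/n = 5·164/366 = 2.2404; b·c/n = 135·62/366 = 22.8689
Stratum 2 (Middle): n = 536; a·d/n = 63·91/536 = 10.6959; b·c/n = 335·47/536 = 29.3750
Stratum 3 (High): n = 466; a·d/n = 5·156/466 = 1.6738; b·c/n = 287·18/466 = 11.0858
OR_MH = (2.2404 + 10.6959 + 1.6738) / (22.8689 + 29.3750 + 11.0858) = 14.6102 / 63.3297 = 0.23070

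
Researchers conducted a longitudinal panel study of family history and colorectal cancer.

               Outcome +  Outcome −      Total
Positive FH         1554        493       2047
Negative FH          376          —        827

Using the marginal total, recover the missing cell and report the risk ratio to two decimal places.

The missing cell is in the unexposed row: 827 − 376 = 451.
So a = 1554, b = 493, c = 376, d = 451.
RR = [a/(a+b)] / [c/(c+d)] = (1554/2047) / (376/827) = 0.75916/0.45466 = 1.66975

1.67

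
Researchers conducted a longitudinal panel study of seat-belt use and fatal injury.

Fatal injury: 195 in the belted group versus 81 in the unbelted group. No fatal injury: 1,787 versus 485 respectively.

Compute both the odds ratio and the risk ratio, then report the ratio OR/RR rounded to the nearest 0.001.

0.950

From the description: a = 195, b = 1787, c = 81, d = 485.
OR = (195·485)/(1787·81) = 94575/144747 = 0.65338
Risk in exposed = 195/1982 = 0.09839; risk in unexposed = 81/566 = 0.14311; RR = 0.68748
OR/RR = 0.65338 / 0.68748 = 0.95040
The outcome is not rare, so the OR lies further from 1 than the RR.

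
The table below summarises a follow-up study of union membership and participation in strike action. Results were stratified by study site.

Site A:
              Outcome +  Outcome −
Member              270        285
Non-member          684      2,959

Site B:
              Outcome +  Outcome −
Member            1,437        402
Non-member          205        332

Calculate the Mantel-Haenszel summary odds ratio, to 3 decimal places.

4.821

OR_MH = Σ(aᵢdᵢ/nᵢ) / Σ(bᵢcᵢ/nᵢ), where nᵢ is the stratum total.
Stratum 1 (Site A): n = 4198; a·d/n = 270·2959/4198 = 190.3121; b·c/n = 285·684/4198 = 46.4364
Stratum 2 (Site B): n = 2376; a·d/n = 1437·332/2376 = 200.7929; b·c/n = 402·205/2376 = 34.6843
OR_MH = (190.3121 + 200.7929) / (46.4364 + 34.6843) = 391.1050 / 81.1207 = 4.82127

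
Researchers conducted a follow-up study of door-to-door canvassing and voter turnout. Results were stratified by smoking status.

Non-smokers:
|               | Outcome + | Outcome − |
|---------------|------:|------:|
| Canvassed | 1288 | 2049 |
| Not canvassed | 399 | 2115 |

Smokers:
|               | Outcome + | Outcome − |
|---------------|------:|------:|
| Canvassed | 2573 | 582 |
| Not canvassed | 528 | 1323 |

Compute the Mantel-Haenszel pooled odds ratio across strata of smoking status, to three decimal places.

OR_MH = Σ(aᵢdᵢ/nᵢ) / Σ(bᵢcᵢ/nᵢ), where nᵢ is the stratum total.
Stratum 1 (Non-smokers): n = 5851; a·d/n = 1288·2115/5851 = 465.5820; b·c/n = 2049·399/5851 = 139.7284
Stratum 2 (Smokers): n = 5006; a·d/n = 2573·1323/5006 = 679.9998; b·c/n = 582·528/5006 = 61.3855
OR_MH = (465.5820 + 679.9998) / (139.7284 + 61.3855) = 1145.5818 / 201.1140 = 5.69618

5.696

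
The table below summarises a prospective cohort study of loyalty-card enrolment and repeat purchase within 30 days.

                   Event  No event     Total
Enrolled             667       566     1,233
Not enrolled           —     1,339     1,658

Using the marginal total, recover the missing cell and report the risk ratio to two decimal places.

2.81

The missing cell is in the unexposed row: 1658 − 1339 = 319.
So a = 667, b = 566, c = 319, d = 1339.
RR = [a/(a+b)] / [c/(c+d)] = (667/1233) / (319/1658) = 0.54096/0.19240 = 2.81162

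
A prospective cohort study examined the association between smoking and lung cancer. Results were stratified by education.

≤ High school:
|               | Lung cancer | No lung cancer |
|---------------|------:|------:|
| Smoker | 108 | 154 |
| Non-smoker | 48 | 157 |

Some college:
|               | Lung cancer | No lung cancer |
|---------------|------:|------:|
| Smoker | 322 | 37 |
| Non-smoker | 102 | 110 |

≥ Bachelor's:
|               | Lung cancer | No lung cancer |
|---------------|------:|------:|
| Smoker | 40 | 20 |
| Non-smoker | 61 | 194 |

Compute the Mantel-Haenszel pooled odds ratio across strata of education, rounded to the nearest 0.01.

4.67

OR_MH = Σ(aᵢdᵢ/nᵢ) / Σ(bᵢcᵢ/nᵢ), where nᵢ is the stratum total.
Stratum 1 (≤ High school): n = 467; a·d/n = 108·157/467 = 36.3084; b·c/n = 154·48/467 = 15.8287
Stratum 2 (Some college): n = 571; a·d/n = 322·110/571 = 62.0315; b·c/n = 37·102/571 = 6.6095
Stratum 3 (≥ Bachelor's): n = 315; a·d/n = 40·194/315 = 24.6349; b·c/n = 20·61/315 = 3.8730
OR_MH = (36.3084 + 62.0315 + 24.6349) / (15.8287 + 6.6095 + 3.8730) = 122.9748 / 26.3112 = 4.67386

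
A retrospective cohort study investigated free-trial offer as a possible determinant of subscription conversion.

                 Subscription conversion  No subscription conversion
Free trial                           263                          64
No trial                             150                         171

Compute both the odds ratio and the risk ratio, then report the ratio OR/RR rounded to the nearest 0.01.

2.72

Cells: a = 263, b = 64, c = 150, d = 171.
OR = (263·171)/(64·150) = 44973/9600 = 4.68469
Risk in exposed = 263/327 = 0.80428; risk in unexposed = 150/321 = 0.46729; RR = 1.72116
OR/RR = 4.68469 / 1.72116 = 2.72182
The outcome is not rare, so the OR lies further from 1 than the RR.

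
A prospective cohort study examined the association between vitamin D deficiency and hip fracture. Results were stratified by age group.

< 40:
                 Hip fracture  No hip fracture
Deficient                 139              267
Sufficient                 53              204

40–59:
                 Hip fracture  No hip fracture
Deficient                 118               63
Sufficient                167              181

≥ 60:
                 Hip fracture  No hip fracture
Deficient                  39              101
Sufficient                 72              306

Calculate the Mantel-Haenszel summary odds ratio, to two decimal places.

OR_MH = Σ(aᵢdᵢ/nᵢ) / Σ(bᵢcᵢ/nᵢ), where nᵢ is the stratum total.
Stratum 1 (< 40): n = 663; a·d/n = 139·204/663 = 42.7692; b·c/n = 267·53/663 = 21.3439
Stratum 2 (40–59): n = 529; a·d/n = 118·181/529 = 40.3743; b·c/n = 63·167/529 = 19.8885
Stratum 3 (≥ 60): n = 518; a·d/n = 39·306/518 = 23.0386; b·c/n = 101·72/518 = 14.0386
OR_MH = (42.7692 + 40.3743 + 23.0386) / (21.3439 + 19.8885 + 14.0386) = 106.1821 / 55.2710 = 1.92112

1.92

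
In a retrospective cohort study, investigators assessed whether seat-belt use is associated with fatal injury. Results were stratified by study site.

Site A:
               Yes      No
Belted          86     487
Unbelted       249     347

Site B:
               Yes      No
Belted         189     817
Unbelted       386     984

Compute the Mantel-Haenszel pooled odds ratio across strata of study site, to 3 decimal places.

0.439

OR_MH = Σ(aᵢdᵢ/nᵢ) / Σ(bᵢcᵢ/nᵢ), where nᵢ is the stratum total.
Stratum 1 (Site A): n = 1169; a·d/n = 86·347/1169 = 25.5278; b·c/n = 487·249/1169 = 103.7322
Stratum 2 (Site B): n = 2376; a·d/n = 189·984/2376 = 78.2727; b·c/n = 817·386/2376 = 132.7281
OR_MH = (25.5278 + 78.2727) / (103.7322 + 132.7281) = 103.8005 / 236.4604 = 0.43898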